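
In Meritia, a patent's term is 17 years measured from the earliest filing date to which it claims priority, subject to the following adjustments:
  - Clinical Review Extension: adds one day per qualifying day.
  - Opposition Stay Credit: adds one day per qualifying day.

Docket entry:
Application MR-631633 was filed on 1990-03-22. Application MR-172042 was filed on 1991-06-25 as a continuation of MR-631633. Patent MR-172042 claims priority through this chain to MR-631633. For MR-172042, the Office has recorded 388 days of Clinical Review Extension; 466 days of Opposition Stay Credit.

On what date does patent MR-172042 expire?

Earliest priority filing: 22 March 1990.
Base term: 22 March 1990 + 17 years → 22 March 2007.
Clinical Review Extension: +388 days → 13 April 2008.
Opposition Stay Credit: +466 days → 23 July 2009.

July 23, 2009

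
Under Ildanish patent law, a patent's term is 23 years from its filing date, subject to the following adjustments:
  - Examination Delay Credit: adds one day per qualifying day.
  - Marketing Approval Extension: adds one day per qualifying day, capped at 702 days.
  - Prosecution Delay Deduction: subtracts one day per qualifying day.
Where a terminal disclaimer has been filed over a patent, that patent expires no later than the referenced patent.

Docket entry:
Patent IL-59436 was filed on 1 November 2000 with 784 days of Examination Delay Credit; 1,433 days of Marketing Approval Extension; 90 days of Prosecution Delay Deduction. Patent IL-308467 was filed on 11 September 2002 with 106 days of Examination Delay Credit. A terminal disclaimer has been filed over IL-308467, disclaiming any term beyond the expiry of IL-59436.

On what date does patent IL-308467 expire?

2025-12-26

Natural term of IL-308467:
  Base: filing + 23 years → 11 September 2025.
  Examination Delay Credit: +106 days → 26 December 2025.
Expiry of referenced patent IL-59436:
  Base: filing + 23 years → 1 November 2023.
  Examination Delay Credit: +784 days → 24 December 2025.
  Marketing Approval Extension: 1433 days claimed exceeds the 702-day cap, so +702 days → 26 November 2027.
  Prosecution Delay Deduction: −90 days → 28 August 2027.
Terminal disclaimer: IL-308467 expires on the earlier of 26 December 2025 and 28 August 2027.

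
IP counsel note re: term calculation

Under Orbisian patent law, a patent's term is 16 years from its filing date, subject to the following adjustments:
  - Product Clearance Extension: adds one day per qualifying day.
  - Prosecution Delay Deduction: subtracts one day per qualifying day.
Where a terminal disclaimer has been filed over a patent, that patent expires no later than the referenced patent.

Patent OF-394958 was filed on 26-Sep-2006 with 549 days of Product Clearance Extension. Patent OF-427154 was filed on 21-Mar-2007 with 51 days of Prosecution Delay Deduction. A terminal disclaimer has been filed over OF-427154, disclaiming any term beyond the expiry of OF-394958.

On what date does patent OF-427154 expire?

Natural term of OF-427154:
  Base: filing + 16 years → 21 March 2023.
  Prosecution Delay Deduction: −51 days → 29 January 2023.
Expiry of referenced patent OF-394958:
  Base: filing + 16 years → 26 September 2022.
  Product Clearance Extension: +549 days → 28 March 2024.
Terminal disclaimer: OF-427154 expires on the earlier of 29 January 2023 and 28 March 2024.

January 29, 2023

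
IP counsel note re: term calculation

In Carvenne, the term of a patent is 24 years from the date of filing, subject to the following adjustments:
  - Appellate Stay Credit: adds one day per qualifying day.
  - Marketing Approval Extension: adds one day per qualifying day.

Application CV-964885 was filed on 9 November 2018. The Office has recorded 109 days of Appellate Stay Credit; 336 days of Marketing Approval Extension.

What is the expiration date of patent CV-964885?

Base term: filing date + 24 years → 9 November 2042.
Appellate Stay Credit: +109 days → 26 February 2043.
Marketing Approval Extension: +336 days → 28 January 2044.

2044-01-28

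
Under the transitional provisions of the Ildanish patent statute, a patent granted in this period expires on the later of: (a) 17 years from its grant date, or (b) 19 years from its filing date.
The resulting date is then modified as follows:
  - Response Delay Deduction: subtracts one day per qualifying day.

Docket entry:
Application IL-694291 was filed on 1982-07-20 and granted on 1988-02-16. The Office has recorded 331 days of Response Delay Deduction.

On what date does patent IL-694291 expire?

(a) grant + 17 years → 16 February 2005.
(b) filing + 19 years → 20 July 2001.
Later of the two: 16 February 2005.
Response Delay Deduction: −331 days → 22 March 2004.

March 22, 2004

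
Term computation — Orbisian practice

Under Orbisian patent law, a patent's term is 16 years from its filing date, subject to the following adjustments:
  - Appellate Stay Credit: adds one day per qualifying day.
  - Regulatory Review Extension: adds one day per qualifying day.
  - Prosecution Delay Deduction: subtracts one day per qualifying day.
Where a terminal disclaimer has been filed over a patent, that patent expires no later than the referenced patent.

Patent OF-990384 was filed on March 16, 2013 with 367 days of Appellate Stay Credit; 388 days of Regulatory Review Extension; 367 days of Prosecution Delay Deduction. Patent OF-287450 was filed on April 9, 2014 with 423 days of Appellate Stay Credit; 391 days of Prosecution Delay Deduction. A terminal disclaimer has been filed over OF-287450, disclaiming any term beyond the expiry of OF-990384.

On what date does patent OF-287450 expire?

April 8, 2030

Natural term of OF-287450:
  Base: filing + 16 years → 9 April 2030.
  Appellate Stay Credit: +423 days → 6 June 2031.
  Prosecution Delay Deduction: −391 days → 11 May 2030.
Expiry of referenced patent OF-990384:
  Base: filing + 16 years → 16 March 2029.
  Appellate Stay Credit: +367 days → 18 March 2030.
  Regulatory Review Extension: +388 days → 10 April 2031.
  Prosecution Delay Deduction: −367 days → 8 April 2030.
Terminal disclaimer: OF-287450 expires on the earlier of 11 May 2030 and 8 April 2030.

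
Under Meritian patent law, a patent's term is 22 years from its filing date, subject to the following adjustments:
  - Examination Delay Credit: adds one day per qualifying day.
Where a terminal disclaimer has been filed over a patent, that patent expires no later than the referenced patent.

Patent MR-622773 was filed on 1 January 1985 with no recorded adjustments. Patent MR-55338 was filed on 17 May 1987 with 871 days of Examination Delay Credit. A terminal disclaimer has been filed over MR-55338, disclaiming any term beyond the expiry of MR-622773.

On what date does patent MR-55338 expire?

Natural term of MR-55338:
  Base: filing + 22 years → 17 May 2009.
  Examination Delay Credit: +871 days → 5 October 2011.
Expiry of referenced patent MR-622773:
  Base: filing + 22 years → 1 January 2007.
Terminal disclaimer: MR-55338 expires on the earlier of 5 October 2011 and 1 January 2007.

January 1, 2007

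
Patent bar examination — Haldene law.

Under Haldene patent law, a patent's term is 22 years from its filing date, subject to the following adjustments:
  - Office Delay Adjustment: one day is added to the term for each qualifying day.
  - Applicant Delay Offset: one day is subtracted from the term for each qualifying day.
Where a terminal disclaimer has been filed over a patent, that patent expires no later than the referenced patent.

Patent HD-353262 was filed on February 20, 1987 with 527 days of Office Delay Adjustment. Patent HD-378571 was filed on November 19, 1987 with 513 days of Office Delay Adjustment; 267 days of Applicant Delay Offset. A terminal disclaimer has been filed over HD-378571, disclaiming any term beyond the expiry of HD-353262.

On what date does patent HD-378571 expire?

Natural term of HD-378571:
  Base: filing + 22 years → 19 November 2009.
  Office Delay Adjustment: +513 days → 16 April 2011.
  Applicant Delay Offset: −267 days → 23 July 2010.
Expiry of referenced patent HD-353262:
  Base: filing + 22 years → 20 February 2009.
  Office Delay Adjustment: +527 days → 1 August 2010.
Terminal disclaimer: HD-378571 expires on the earlier of 23 July 2010 and 1 August 2010.

2010-07-23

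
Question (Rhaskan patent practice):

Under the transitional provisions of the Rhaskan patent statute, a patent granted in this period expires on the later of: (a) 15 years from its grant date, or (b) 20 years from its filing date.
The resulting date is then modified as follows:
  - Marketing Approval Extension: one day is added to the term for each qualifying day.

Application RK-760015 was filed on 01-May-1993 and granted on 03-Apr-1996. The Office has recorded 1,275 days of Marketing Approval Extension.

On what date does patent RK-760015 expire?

(a) grant + 15 years → 3 April 2011.
(b) filing + 20 years → 1 May 2013.
Later of the two: 1 May 2013.
Marketing Approval Extension: +1275 days → 27 October 2016.

October 27, 2016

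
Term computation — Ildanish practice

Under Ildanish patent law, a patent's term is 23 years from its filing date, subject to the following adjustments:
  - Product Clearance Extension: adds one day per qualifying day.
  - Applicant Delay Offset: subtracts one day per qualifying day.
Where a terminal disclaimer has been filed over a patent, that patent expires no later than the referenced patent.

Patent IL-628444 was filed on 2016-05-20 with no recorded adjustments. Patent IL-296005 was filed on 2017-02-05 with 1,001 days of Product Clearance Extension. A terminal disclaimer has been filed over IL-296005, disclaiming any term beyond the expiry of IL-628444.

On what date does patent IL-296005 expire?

Natural term of IL-296005:
  Base: filing + 23 years → 5 February 2040.
  Product Clearance Extension: +1001 days → 2 November 2042.
Expiry of referenced patent IL-628444:
  Base: filing + 23 years → 20 May 2039.
Terminal disclaimer: IL-296005 expires on the earlier of 2 November 2042 and 20 May 2039.

May 20, 2039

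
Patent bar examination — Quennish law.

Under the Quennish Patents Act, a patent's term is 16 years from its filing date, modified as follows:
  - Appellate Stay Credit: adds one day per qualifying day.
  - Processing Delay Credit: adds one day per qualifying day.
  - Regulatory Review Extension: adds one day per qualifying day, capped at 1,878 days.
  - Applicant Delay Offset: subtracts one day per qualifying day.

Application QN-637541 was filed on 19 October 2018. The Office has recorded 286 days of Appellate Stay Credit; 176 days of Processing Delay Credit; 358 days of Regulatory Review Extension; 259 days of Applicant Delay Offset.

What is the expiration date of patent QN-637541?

Base term: filing date + 16 years → 19 October 2034.
Appellate Stay Credit: +286 days → 1 August 2035.
Processing Delay Credit: +176 days → 24 January 2036.
Regulatory Review Extension: 358 days (within the 1878-day cap) → +358 days → 16 January 2037.
Applicant Delay Offset: −259 days → 2 May 2036.

2036-05-02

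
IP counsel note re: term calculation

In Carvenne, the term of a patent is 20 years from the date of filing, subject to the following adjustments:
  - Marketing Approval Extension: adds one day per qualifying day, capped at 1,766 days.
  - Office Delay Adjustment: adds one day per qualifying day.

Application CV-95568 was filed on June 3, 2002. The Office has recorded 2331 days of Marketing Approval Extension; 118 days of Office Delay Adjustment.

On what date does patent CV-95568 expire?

Base term: filing date + 20 years → 3 June 2022.
Marketing Approval Extension: 2331 days claimed exceeds the 1766-day cap, so +1766 days → 4 April 2027.
Office Delay Adjustment: +118 days → 31 July 2027.

2027-07-31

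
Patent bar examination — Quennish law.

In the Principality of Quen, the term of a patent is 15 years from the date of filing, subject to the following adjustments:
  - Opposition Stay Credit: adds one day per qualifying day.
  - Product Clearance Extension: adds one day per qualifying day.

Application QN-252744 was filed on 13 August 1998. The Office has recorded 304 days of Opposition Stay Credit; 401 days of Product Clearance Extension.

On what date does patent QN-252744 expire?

July 19, 2015

Base term: filing date + 15 years → 13 August 2013.
Opposition Stay Credit: +304 days → 13 June 2014.
Product Clearance Extension: +401 days → 19 July 2015.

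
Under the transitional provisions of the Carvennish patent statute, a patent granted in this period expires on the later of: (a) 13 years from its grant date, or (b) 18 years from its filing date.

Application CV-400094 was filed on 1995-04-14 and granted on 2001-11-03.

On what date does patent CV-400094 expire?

(a) grant + 13 years → 3 November 2014.
(b) filing + 18 years → 14 April 2013.
Later of the two: 3 November 2014.

2014-11-03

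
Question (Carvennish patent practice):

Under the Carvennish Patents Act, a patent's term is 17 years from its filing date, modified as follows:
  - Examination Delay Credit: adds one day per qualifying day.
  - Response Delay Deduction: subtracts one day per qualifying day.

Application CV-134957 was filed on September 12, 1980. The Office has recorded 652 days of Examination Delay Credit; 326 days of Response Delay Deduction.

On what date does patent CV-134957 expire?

Base term: filing date + 17 years → 12 September 1997.
Examination Delay Credit: +652 days → 26 June 1999.
Response Delay Deduction: −326 days → 4 August 1998.

1998-08-04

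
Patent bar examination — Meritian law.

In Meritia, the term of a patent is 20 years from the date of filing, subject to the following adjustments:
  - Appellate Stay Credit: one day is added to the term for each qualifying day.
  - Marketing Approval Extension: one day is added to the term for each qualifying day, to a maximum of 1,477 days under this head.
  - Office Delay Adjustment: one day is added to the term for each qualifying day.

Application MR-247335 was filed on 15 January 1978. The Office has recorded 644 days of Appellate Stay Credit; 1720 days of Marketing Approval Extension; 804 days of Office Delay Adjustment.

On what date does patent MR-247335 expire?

January 18, 2006

Base term: filing date + 20 years → 15 January 1998.
Appellate Stay Credit: +644 days → 21 October 1999.
Marketing Approval Extension: 1720 days claimed exceeds the 1477-day cap, so +1477 days → 6 November 2003.
Office Delay Adjustment: +804 days → 18 January 2006.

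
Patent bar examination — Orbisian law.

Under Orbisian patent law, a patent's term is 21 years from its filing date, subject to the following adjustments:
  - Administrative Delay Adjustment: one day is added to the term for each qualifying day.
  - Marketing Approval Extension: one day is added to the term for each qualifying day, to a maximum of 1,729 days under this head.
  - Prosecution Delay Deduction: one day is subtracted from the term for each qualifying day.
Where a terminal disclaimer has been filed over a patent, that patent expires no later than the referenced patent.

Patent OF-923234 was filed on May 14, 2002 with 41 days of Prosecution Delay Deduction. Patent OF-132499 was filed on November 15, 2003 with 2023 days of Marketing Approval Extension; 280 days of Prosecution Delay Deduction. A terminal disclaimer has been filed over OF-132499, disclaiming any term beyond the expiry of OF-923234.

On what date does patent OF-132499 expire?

Natural term of OF-132499:
  Base: filing + 21 years → 15 November 2024.
  Marketing Approval Extension: 2023 days claimed exceeds the 1729-day cap, so +1729 days → 10 August 2029.
  Prosecution Delay Deduction: −280 days → 3 November 2028.
Expiry of referenced patent OF-923234:
  Base: filing + 21 years → 14 May 2023.
  Prosecution Delay Deduction: −41 days → 3 April 2023.
Terminal disclaimer: OF-132499 expires on the earlier of 3 November 2028 and 3 April 2023.

2023-04-03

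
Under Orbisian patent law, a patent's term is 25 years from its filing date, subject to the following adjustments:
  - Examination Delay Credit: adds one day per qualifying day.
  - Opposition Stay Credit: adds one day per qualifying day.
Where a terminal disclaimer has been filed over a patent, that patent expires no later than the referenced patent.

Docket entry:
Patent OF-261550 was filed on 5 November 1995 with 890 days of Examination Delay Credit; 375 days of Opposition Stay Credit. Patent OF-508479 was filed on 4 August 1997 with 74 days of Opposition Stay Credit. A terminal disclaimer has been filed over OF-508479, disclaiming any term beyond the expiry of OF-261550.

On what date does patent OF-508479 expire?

Natural term of OF-508479:
  Base: filing + 25 years → 4 August 2022.
  Opposition Stay Credit: +74 days → 17 October 2022.
Expiry of referenced patent OF-261550:
  Base: filing + 25 years → 5 November 2020.
  Examination Delay Credit: +890 days → 14 April 2023.
  Opposition Stay Credit: +375 days → 23 April 2024.
Terminal disclaimer: OF-508479 expires on the earlier of 17 October 2022 and 23 April 2024.

October 17, 2022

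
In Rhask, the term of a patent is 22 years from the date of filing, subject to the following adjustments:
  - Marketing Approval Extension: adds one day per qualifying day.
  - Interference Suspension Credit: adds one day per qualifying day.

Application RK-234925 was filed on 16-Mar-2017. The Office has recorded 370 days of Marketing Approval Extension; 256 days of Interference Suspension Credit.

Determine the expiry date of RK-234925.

2040-12-01

Base term: filing date + 22 years → 16 March 2039.
Marketing Approval Extension: +370 days → 20 March 2040.
Interference Suspension Credit: +256 days → 1 December 2040.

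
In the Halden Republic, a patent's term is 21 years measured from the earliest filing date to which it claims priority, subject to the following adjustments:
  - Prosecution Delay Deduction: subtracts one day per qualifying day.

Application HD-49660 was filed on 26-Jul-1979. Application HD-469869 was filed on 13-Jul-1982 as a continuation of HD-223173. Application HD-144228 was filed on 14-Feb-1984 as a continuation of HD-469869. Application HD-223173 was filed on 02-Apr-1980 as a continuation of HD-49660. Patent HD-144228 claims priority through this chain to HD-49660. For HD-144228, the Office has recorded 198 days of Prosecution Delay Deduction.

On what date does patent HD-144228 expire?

Earliest priority filing: 26 July 1979.
Base term: 26 July 1979 + 21 years → 26 July 2000.
Prosecution Delay Deduction: −198 days → 10 January 2000.

January 10, 2000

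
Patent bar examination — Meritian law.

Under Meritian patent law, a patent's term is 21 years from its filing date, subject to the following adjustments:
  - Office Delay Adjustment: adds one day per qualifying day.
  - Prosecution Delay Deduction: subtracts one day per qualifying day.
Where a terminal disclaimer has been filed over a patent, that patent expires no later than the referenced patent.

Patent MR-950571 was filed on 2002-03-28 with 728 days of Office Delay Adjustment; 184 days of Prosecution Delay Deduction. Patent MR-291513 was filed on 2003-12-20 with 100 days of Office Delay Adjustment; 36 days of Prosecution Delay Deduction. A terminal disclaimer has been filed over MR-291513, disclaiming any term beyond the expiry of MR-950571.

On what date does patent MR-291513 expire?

2024-09-22

Natural term of MR-291513:
  Base: filing + 21 years → 20 December 2024.
  Office Delay Adjustment: +100 days → 30 March 2025.
  Prosecution Delay Deduction: −36 days → 22 February 2025.
Expiry of referenced patent MR-950571:
  Base: filing + 21 years → 28 March 2023.
  Office Delay Adjustment: +728 days → 25 March 2025.
  Prosecution Delay Deduction: −184 days → 22 September 2024.
Terminal disclaimer: MR-291513 expires on the earlier of 22 February 2025 and 22 September 2024.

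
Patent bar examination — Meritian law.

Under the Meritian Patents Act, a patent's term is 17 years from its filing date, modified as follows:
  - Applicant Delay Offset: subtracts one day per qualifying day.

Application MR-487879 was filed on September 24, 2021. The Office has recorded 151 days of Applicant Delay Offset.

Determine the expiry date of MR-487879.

Base term: filing date + 17 years → 24 September 2038.
Applicant Delay Offset: −151 days → 26 April 2038.

April 26, 2038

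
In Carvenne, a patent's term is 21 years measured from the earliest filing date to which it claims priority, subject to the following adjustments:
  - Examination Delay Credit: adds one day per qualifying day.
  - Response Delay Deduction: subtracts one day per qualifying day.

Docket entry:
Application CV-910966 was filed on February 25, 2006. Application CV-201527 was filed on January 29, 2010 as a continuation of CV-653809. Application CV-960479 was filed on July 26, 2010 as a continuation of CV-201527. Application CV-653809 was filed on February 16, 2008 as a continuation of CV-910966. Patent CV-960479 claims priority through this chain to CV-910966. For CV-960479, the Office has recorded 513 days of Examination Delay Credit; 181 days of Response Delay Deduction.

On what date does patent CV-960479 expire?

Earliest priority filing: 25 February 2006.
Base term: 25 February 2006 + 21 years → 25 February 2027.
Examination Delay Credit: +513 days → 22 July 2028.
Response Delay Deduction: −181 days → 23 January 2028.

January 23, 2028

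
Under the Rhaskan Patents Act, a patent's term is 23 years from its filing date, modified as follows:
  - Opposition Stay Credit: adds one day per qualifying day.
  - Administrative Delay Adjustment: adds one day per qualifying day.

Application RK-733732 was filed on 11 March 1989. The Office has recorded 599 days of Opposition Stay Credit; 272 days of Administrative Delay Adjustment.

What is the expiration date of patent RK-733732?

Base term: filing date + 23 years → 11 March 2012.
Opposition Stay Credit: +599 days → 31 October 2013.
Administrative Delay Adjustment: +272 days → 30 July 2014.

July 30, 2014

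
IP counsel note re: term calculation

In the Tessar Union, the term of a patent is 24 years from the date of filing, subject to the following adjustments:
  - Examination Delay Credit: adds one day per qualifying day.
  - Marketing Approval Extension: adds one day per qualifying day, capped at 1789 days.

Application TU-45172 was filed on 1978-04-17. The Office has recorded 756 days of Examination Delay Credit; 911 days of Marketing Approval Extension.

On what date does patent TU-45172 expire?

Base term: filing date + 24 years → 17 April 2002.
Examination Delay Credit: +756 days → 12 May 2004.
Marketing Approval Extension: 911 days (within the 1789-day cap) → +911 days → 9 November 2006.

November 9, 2006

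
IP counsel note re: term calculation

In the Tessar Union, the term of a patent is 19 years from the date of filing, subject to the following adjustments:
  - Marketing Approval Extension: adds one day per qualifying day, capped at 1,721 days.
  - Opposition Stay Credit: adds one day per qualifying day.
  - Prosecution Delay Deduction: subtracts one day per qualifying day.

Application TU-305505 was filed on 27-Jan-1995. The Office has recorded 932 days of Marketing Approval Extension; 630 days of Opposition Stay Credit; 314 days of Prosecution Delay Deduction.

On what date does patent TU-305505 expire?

June 28, 2017

Base term: filing date + 19 years → 27 January 2014.
Marketing Approval Extension: 932 days (within the 1721-day cap) → +932 days → 16 August 2016.
Opposition Stay Credit: +630 days → 8 May 2018.
Prosecution Delay Deduction: −314 days → 28 June 2017.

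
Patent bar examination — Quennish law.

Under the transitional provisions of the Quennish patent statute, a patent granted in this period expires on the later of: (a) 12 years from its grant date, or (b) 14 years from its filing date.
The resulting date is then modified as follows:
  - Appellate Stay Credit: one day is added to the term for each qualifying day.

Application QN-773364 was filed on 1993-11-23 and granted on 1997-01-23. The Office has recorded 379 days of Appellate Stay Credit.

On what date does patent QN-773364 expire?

(a) grant + 12 years → 23 January 2009.
(b) filing + 14 years → 23 November 2007.
Later of the two: 23 January 2009.
Appellate Stay Credit: +379 days → 6 February 2010.

2010-02-06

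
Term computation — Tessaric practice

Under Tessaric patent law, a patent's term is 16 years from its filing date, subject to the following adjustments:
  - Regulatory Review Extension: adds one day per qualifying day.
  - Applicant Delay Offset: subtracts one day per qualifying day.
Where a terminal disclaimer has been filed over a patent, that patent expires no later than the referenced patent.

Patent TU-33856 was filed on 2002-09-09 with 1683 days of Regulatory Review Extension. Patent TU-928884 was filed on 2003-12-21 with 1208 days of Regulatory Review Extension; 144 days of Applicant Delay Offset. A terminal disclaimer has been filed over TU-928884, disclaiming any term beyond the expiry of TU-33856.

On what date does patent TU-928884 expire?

Natural term of TU-928884:
  Base: filing + 16 years → 21 December 2019.
  Regulatory Review Extension: +1208 days → 12 April 2023.
  Applicant Delay Offset: −144 days → 19 November 2022.
Expiry of referenced patent TU-33856:
  Base: filing + 16 years → 9 September 2018.
  Regulatory Review Extension: +1683 days → 19 April 2023.
Terminal disclaimer: TU-928884 expires on the earlier of 19 November 2022 and 19 April 2023.

November 19, 2022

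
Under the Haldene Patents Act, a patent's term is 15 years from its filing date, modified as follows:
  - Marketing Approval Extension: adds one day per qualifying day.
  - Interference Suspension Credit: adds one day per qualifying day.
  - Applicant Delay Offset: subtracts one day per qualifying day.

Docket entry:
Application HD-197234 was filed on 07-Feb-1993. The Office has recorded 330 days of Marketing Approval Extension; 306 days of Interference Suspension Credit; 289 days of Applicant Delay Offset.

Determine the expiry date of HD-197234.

Base term: filing date + 15 years → 7 February 2008.
Marketing Approval Extension: +330 days → 2 January 2009.
Interference Suspension Credit: +306 days → 4 November 2009.
Applicant Delay Offset: −289 days → 19 January 2009.

January 19, 2009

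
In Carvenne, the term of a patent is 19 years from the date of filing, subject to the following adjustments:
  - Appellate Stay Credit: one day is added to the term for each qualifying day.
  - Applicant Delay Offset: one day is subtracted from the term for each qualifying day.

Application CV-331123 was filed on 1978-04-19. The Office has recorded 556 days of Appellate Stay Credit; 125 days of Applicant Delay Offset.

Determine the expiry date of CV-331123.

Base term: filing date + 19 years → 19 April 1997.
Appellate Stay Credit: +556 days → 27 October 1998.
Applicant Delay Offset: −125 days → 24 June 1998.

1998-06-24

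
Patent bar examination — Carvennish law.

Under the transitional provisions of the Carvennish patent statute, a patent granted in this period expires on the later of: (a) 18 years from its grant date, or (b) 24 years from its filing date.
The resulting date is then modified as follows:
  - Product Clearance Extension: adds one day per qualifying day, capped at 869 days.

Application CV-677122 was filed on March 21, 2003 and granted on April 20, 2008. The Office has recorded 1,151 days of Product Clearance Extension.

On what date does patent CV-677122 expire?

August 6, 2029

(a) grant + 18 years → 20 April 2026.
(b) filing + 24 years → 21 March 2027.
Later of the two: 21 March 2027.
Product Clearance Extension: 1151 days claimed exceeds the 869-day cap, so +869 days → 6 August 2029.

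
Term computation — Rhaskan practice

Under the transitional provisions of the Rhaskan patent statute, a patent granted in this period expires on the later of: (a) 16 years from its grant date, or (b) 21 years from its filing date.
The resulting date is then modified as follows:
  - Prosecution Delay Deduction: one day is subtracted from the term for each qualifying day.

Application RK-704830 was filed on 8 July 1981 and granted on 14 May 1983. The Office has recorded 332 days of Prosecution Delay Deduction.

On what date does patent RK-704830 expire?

August 10, 2001

(a) grant + 16 years → 14 May 1999.
(b) filing + 21 years → 8 July 2002.
Later of the two: 8 July 2002.
Prosecution Delay Deduction: −332 days → 10 August 2001.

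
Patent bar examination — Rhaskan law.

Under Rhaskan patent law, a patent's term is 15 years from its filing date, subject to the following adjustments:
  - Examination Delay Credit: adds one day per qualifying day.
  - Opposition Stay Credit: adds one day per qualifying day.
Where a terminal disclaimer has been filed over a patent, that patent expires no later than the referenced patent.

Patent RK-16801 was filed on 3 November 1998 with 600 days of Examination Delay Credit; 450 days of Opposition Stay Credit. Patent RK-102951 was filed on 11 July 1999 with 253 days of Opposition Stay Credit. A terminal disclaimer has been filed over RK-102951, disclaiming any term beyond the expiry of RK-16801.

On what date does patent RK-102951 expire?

March 21, 2015

Natural term of RK-102951:
  Base: filing + 15 years → 11 July 2014.
  Opposition Stay Credit: +253 days → 21 March 2015.
Expiry of referenced patent RK-16801:
  Base: filing + 15 years → 3 November 2013.
  Examination Delay Credit: +600 days → 26 June 2015.
  Opposition Stay Credit: +450 days → 18 September 2016.
Terminal disclaimer: RK-102951 expires on the earlier of 21 March 2015 and 18 September 2016.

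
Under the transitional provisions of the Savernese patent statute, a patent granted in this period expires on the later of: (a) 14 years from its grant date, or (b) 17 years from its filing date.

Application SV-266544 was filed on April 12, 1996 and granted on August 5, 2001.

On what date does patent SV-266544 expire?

2015-08-05

(a) grant + 14 years → 5 August 2015.
(b) filing + 17 years → 12 April 2013.
Later of the two: 5 August 2015.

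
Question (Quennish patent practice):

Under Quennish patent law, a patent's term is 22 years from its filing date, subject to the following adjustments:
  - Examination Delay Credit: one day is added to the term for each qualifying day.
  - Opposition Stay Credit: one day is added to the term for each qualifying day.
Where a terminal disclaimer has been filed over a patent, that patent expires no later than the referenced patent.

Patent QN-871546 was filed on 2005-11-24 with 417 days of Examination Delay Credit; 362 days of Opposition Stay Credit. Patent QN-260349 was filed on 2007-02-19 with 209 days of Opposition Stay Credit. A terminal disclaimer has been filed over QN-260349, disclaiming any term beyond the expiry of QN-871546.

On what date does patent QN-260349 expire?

2029-09-16

Natural term of QN-260349:
  Base: filing + 22 years → 19 February 2029.
  Opposition Stay Credit: +209 days → 16 September 2029.
Expiry of referenced patent QN-871546:
  Base: filing + 22 years → 24 November 2027.
  Examination Delay Credit: +417 days → 14 January 2029.
  Opposition Stay Credit: +362 days → 11 January 2030.
Terminal disclaimer: QN-260349 expires on the earlier of 16 September 2029 and 11 January 2030.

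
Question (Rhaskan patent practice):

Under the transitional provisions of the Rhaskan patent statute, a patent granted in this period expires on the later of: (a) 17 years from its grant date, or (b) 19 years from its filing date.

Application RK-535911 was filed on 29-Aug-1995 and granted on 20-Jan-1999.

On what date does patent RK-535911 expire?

(a) grant + 17 years → 20 January 2016.
(b) filing + 19 years → 29 August 2014.
Later of the two: 20 January 2016.

2016-01-20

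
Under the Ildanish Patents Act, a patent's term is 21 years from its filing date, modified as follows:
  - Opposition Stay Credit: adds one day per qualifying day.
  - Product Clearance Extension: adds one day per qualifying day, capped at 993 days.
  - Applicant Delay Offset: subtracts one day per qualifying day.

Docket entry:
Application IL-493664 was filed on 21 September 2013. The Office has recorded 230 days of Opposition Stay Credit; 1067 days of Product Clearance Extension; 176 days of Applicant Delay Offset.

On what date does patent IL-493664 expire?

Base term: filing date + 21 years → 21 September 2034.
Opposition Stay Credit: +230 days → 9 May 2035.
Product Clearance Extension: 1067 days claimed exceeds the 993-day cap, so +993 days → 26 January 2038.
Applicant Delay Offset: −176 days → 3 August 2037.

2037-08-03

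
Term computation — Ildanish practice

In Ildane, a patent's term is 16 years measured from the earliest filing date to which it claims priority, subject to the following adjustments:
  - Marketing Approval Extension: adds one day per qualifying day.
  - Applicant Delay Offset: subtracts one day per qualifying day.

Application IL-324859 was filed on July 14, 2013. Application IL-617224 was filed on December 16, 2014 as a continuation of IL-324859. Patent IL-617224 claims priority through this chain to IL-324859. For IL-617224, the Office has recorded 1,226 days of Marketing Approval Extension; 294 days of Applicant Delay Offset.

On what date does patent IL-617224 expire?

Earliest priority filing: 14 July 2013.
Base term: 14 July 2013 + 16 years → 14 July 2029.
Marketing Approval Extension: +1226 days → 21 November 2032.
Applicant Delay Offset: −294 days → 1 February 2032.

February 1, 2032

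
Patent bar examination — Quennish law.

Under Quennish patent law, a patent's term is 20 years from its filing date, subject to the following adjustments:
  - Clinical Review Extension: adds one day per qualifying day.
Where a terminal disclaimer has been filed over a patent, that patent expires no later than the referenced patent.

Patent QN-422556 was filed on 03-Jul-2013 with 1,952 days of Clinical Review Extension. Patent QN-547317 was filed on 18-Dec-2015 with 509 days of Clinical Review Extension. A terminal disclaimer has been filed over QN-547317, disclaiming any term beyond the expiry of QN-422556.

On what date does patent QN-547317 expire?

Natural term of QN-547317:
  Base: filing + 20 years → 18 December 2035.
  Clinical Review Extension: +509 days → 10 May 2037.
Expiry of referenced patent QN-422556:
  Base: filing + 20 years → 3 July 2033.
  Clinical Review Extension: +1952 days → 6 November 2038.
Terminal disclaimer: QN-547317 expires on the earlier of 10 May 2037 and 6 November 2038.

2037-05-10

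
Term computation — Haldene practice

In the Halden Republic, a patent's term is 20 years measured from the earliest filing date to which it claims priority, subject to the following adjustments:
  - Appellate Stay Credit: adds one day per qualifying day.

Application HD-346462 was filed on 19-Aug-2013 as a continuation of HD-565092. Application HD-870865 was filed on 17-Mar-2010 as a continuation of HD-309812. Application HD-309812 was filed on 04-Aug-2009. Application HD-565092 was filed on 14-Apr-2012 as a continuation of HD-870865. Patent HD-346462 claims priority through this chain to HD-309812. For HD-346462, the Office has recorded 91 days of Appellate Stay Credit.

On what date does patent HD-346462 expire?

Earliest priority filing: 4 August 2009.
Base term: 4 August 2009 + 20 years → 4 August 2029.
Appellate Stay Credit: +91 days → 3 November 2029.

November 3, 2029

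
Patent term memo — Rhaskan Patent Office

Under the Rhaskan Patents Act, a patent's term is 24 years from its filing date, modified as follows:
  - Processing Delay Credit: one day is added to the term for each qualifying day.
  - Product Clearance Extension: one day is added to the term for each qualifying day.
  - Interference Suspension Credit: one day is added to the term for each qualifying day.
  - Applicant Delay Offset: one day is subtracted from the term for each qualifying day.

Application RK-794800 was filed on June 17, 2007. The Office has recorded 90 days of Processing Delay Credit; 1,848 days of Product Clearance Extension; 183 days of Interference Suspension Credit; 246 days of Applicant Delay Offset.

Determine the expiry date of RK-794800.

Base term: filing date + 24 years → 17 June 2031.
Processing Delay Credit: +90 days → 15 September 2031.
Product Clearance Extension: +1848 days → 6 October 2036.
Interference Suspension Credit: +183 days → 7 April 2037.
Applicant Delay Offset: −246 days → 4 August 2036.

2036-08-04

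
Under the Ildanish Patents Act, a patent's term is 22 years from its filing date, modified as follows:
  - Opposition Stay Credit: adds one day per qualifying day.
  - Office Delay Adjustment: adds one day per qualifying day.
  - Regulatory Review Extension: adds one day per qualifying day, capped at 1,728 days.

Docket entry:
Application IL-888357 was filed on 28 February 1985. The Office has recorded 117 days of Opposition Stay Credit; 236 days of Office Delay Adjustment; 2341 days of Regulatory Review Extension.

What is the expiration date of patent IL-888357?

Base term: filing date + 22 years → 28 February 2007.
Opposition Stay Credit: +117 days → 25 June 2007.
Office Delay Adjustment: +236 days → 16 February 2008.
Regulatory Review Extension: 2341 days claimed exceeds the 1728-day cap, so +1728 days → 9 November 2012.

2012-11-09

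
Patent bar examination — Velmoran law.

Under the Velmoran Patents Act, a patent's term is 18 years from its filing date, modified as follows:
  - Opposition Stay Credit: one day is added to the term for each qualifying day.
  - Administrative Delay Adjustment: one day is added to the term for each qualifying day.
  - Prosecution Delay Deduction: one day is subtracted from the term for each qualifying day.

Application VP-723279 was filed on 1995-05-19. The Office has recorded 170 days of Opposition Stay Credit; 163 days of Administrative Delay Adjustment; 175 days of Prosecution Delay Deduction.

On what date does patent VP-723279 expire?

October 24, 2013

Base term: filing date + 18 years → 19 May 2013.
Opposition Stay Credit: +170 days → 5 November 2013.
Administrative Delay Adjustment: +163 days → 17 April 2014.
Prosecution Delay Deduction: −175 days → 24 October 2013.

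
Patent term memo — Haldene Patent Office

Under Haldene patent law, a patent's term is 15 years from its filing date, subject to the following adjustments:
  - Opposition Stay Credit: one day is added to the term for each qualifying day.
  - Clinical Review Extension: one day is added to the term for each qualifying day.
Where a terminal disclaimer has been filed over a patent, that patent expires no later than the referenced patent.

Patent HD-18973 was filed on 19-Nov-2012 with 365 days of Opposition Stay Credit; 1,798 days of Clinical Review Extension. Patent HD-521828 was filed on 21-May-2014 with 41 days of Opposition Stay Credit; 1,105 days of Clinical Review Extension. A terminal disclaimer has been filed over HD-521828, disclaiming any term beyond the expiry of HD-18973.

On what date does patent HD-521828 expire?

Natural term of HD-521828:
  Base: filing + 15 years → 21 May 2029.
  Opposition Stay Credit: +41 days → 1 July 2029.
  Clinical Review Extension: +1105 days → 10 July 2032.
Expiry of referenced patent HD-18973:
  Base: filing + 15 years → 19 November 2027.
  Opposition Stay Credit: +365 days → 18 November 2028.
  Clinical Review Extension: +1798 days → 21 October 2033.
Terminal disclaimer: HD-521828 expires on the earlier of 10 July 2032 and 21 October 2033.

2032-07-10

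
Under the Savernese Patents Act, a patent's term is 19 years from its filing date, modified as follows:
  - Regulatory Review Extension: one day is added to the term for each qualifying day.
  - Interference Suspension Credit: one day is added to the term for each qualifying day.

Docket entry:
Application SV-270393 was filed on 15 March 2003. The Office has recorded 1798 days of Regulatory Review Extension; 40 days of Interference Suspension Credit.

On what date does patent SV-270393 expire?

Base term: filing date + 19 years → 15 March 2022.
Regulatory Review Extension: +1798 days → 15 February 2027.
Interference Suspension Credit: +40 days → 27 March 2027.

March 27, 2027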